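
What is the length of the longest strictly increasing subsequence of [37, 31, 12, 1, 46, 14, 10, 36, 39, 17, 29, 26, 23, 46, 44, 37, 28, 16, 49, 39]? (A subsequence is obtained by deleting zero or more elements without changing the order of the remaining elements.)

Let dp[i] be the longest increasing subsequence ending at position i. Then dp = [1, 1, 1, 1, 2, 2, 2, 3, 4, 3, 4, 4, 4, 5, 5, 5, 5, 3, 6, 6].
The maximum is 6; one witness is 12, 14, 36, 39, 46, 49 at positions 3,6,8,9,14,19.

6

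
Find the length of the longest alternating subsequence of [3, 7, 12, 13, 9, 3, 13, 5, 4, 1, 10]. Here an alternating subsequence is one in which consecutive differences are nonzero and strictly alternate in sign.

A longest alternating subsequence is 3, 12, 9, 13, 5, 10 (positions 1,3,5,7,8,11); its 5 consecutive differences strictly alternate in sign, and length 6 is optimal.

6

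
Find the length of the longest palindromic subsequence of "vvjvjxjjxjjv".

One longest palindromic subsequence is vjjxjjxjjv (positions 1,3,5,6,7,8,9,10,11,12); it reads the same forward and backward, and the interval DP gives dp[1][12] = 10.

10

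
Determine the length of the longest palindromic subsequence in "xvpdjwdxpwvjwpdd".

One longest palindromic subsequence is ddpwjwpdd (positions 4,7,9,10,12,13,14,15,16); it reads the same forward and backward, and the interval DP gives dp[1][16] = 9.

9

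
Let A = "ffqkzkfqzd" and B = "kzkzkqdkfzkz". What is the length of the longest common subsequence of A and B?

5

Backtracking the LCS table gives one alignment: q (A3,B6) → k (A4,B8) → z (A5,B10) → k (A6,B11) → z (A9,B12).
So the longest common subsequence has length 5.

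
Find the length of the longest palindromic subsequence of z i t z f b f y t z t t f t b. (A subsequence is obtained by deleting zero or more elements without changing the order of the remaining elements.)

One longest palindromic subsequence is bftttfb (positions 6,7,9,11,12,13,15); it reads the same forward and backward, and the interval DP gives dp[1][15] = 7.

7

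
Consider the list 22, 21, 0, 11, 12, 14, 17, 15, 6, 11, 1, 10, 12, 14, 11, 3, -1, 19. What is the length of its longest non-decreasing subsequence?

6

One longest non-decreasing subsequence is 0, 11, 12, 14, 17, 19 (positions 3,4,5,6,7,18), of length 6; no longer one exists.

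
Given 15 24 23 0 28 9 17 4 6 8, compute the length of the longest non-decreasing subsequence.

Scanning left to right, the best length ending at each element is: 15→1, 24→2, 23→2, 0→1, 28→3, 9→2, 17→3, 4→2, 6→3, 8→4.
So the longest non-decreasing subsequence has length 4, e.g. 0, 4, 6, 8.

4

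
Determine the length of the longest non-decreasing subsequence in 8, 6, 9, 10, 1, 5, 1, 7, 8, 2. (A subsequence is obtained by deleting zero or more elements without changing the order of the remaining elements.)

4

Let dp[i] be the longest non-decreasing subsequence ending at position i. Then dp = [1, 1, 2, 3, 1, 2, 2, 3, 4, 3].
The maximum is 4; one witness is 1, 5, 7, 8 at positions 5,6,8,9.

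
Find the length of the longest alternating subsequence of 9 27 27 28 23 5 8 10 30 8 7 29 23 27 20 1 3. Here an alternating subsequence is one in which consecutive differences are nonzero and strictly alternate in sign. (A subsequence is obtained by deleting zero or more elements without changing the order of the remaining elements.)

10

A longest alternating subsequence is 9, 27, 5, 10, 8, 29, 23, 27, 1, 3 (positions 1,2,6,8,10,12,13,14,16,17); its 9 consecutive differences strictly alternate in sign, and length 10 is optimal.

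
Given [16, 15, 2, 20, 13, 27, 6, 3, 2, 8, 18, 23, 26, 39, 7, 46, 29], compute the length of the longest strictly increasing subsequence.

8

Let dp[i] be the longest increasing subsequence ending at position i. Then dp = [1, 1, 1, 2, 2, 3, 2, 2, 1, 3, 4, 5, 6, 7, 3, 8, 7].
The maximum is 8; one witness is 2, 6, 8, 18, 23, 26, 39, 46 at positions 3,7,10,11,12,13,14,16.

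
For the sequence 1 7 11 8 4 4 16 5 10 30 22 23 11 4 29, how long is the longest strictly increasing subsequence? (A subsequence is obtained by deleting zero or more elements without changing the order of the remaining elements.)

Scanning left to right, the best length ending at each element is: 1→1, 7→2, 11→3, 8→3, 4→2, 4→2, 16→4, 5→3, 10→4, 30→5, 22→5, 23→6, 11→5, 4→2, 29→7.
So the longest increasing subsequence has length 7, e.g. 1, 7, 11, 16, 22, 23, 29.

7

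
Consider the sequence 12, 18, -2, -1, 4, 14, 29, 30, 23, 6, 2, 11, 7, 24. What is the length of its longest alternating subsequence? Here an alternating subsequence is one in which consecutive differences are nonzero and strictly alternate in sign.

Track the best alternating length ending on an up-step vs a down-step at each position: up/down = 1/1, 2/1, 1/3, 4/3, 4/3, 4/3, 4/1, 4/1, 4/5, 4/5, 4/5, 6/5, 6/7, 8/5.
The maximum over both is 8; one such subsequence is 12, 18, -2, 14, 6, 11, 7, 24.

8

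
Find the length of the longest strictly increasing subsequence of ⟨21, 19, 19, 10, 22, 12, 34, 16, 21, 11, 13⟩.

4

Scanning left to right, the best length ending at each element is: 21→1, 19→1, 19→1, 10→1, 22→2, 12→2, 34→3, 16→3, 21→4, 11→2, 13→3.
So the longest increasing subsequence has length 4, e.g. 10, 12, 16, 21.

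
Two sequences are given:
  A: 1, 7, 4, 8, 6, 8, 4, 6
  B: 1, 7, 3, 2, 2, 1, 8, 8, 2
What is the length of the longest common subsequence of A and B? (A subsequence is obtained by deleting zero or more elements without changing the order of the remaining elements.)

A longest common subsequence is 1, 7, 8, 8 (length 4); the LCS DP confirms no longer common subsequence exists.

4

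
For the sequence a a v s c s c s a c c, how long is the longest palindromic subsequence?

7

One longest palindromic subsequence is ascscsa (positions 2,4,5,6,7,8,9); it reads the same forward and backward, and the interval DP gives dp[1][11] = 7.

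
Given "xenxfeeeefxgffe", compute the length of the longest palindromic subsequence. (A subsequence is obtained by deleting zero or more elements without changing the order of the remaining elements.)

10

One longest palindromic subsequence is exfeeeefxe (positions 2,4,5,6,7,8,9,10,11,15); it reads the same forward and backward, and the interval DP gives dp[1][15] = 10.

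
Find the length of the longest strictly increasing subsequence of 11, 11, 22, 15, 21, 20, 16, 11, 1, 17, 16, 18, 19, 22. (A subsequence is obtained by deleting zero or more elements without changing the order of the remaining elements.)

Scanning left to right, the best length ending at each element is: 11→1, 11→1, 22→2, 15→2, 21→3, 20→3, 16→3, 11→1, 1→1, 17→4, 16→3, 18→5, 19→6, 22→7.
So the longest increasing subsequence has length 7, e.g. 11, 15, 16, 17, 18, 19, 22.

7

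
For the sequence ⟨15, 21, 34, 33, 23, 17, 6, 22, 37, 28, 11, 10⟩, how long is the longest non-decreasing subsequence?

Let dp[i] be the longest non-decreasing subsequence ending at position i. Then dp = [1, 2, 3, 3, 3, 2, 1, 3, 4, 4, 2, 2].
The maximum is 4; one witness is 15, 21, 34, 37 at positions 1,2,3,9.

4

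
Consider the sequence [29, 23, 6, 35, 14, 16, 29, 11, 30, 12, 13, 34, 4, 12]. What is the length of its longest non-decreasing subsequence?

6

Let dp[i] be the longest non-decreasing subsequence ending at position i. Then dp = [1, 1, 1, 2, 2, 3, 4, 2, 5, 3, 4, 6, 1, 4].
The maximum is 6; one witness is 6, 14, 16, 29, 30, 34 at positions 3,5,6,7,9,12.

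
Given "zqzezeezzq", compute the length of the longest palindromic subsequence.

One longest palindromic subsequence is qzzeezzq (positions 2,3,5,6,7,8,9,10); it reads the same forward and backward, and the interval DP gives dp[1][10] = 8.

8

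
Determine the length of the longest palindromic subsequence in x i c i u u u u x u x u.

Using dp[i][j] = 2 + dp[i+1][j−1] if the ends match, else max(dp[i+1][j], dp[i][j−1]):
dp[1][12] = 7. A witness is xuuuuux at positions 1,5,6,7,8,10,11.

7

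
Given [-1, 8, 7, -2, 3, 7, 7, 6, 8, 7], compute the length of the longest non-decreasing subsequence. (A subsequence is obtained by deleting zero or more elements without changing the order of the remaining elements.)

One longest non-decreasing subsequence is -1, 7, 7, 7, 8 (positions 1,3,6,7,9), of length 5; no longer one exists.

5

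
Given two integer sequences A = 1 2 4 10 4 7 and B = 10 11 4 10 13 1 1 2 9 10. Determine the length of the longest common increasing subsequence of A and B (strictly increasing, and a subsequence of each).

For each value that appears in both, track the longest common increasing run ending there.
The best achievable length is 3; one witness is 1, 2, 10 (A-positions 1,2,4, B-positions 6,8,10).

3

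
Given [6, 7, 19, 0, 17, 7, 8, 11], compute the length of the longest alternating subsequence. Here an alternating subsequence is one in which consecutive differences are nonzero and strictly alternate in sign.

6

A longest alternating subsequence is 6, 7, 0, 17, 7, 8 (positions 1,2,4,5,6,7); its 5 consecutive differences strictly alternate in sign, and length 6 is optimal.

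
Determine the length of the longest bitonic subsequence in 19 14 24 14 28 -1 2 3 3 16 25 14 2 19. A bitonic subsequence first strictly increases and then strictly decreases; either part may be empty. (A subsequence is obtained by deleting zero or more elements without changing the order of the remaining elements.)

One longest bitonic subsequence is -1, 2, 3, 16, 25, 14, 2 (positions 6,7,8,10,11,12,13): it rises to 25 then falls. Length 7 is optimal.

7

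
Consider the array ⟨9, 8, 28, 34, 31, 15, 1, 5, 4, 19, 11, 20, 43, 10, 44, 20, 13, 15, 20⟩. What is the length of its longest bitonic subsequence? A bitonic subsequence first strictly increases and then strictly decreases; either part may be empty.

8

One longest bitonic subsequence is 9, 15, 19, 20, 43, 44, 20, 15 (positions 1,6,10,12,13,15,16,18): it rises to 44 then falls. Length 8 is optimal.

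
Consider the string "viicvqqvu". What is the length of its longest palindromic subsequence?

4

One longest palindromic subsequence is vqqv (positions 5,6,7,8); it reads the same forward and backward, and the interval DP gives dp[1][9] = 4.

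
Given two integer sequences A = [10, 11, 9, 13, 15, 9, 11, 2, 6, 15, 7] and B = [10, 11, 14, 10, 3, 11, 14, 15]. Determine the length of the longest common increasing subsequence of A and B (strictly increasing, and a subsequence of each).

3

For each value that appears in both, track the longest common increasing run ending there.
The best achievable length is 3; one witness is 10, 11, 15 (A-positions 1,2,5, B-positions 1,2,8).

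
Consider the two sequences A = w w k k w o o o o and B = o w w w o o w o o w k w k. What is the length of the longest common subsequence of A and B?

7

A longest common subsequence is wwwoooo (length 7); the LCS DP confirms no longer common subsequence exists.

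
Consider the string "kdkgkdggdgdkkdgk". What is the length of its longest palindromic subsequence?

One longest palindromic subsequence is kdkkdgdgdkkdk (positions 1,2,3,5,6,7,9,10,11,12,13,14,16); it reads the same forward and backward, and the interval DP gives dp[1][16] = 13.

13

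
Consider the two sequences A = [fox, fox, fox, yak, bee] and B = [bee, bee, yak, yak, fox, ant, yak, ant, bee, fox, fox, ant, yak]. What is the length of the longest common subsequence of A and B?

Backtracking the LCS table gives one alignment: fox (A1,B5) → fox (A2,B10) → fox (A3,B11) → yak (A4,B13).
So the longest common subsequence has length 4.

4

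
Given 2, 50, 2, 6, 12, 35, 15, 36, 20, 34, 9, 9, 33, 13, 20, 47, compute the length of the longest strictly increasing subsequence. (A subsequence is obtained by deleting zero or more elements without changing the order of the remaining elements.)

7

One longest increasing subsequence is 2, 6, 12, 15, 20, 34, 47 (positions 1,4,5,7,9,10,16), of length 7; no longer one exists.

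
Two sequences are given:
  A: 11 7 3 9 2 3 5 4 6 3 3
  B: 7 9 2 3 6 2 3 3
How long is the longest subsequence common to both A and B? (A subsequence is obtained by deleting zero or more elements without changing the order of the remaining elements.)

7

A longest common subsequence is 7, 9, 2, 3, 6, 3, 3 (length 7); the LCS DP confirms no longer common subsequence exists.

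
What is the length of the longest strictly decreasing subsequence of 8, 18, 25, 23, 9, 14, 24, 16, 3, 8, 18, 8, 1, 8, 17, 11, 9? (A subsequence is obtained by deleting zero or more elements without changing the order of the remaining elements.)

Scanning left to right, the best length ending at each element is: 8→1, 18→1, 25→1, 23→2, 9→3, 14→3, 24→2, 16→3, 3→4, 8→4, 18→3, 8→4, 1→5, 8→4, 17→4, 11→5, 9→6.
So the longest decreasing subsequence has length 6, e.g. 25, 23, 18, 17, 11, 9.

6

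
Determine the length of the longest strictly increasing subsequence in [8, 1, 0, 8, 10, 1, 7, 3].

Scanning left to right, the best length ending at each element is: 8→1, 1→1, 0→1, 8→2, 10→3, 1→2, 7→3, 3→3.
So the longest increasing subsequence has length 3, e.g. 1, 8, 10.

3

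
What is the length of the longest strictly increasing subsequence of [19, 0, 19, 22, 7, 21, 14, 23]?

One longest increasing subsequence is 0, 19, 22, 23 (positions 2,3,4,8), of length 4; no longer one exists.

4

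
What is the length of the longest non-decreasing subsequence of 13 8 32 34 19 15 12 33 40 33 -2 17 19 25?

Scanning left to right, the best length ending at each element is: 13→1, 8→1, 32→2, 34→3, 19→2, 15→2, 12→2, 33→3, 40→4, 33→4, -2→1, 17→3, 19→4, 25→5.
So the longest non-decreasing subsequence has length 5, e.g. 13, 15, 17, 19, 25.

5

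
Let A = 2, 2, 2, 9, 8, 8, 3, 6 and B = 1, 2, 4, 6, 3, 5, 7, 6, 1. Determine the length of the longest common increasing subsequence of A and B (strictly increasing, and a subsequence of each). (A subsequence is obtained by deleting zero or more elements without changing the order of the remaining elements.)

For each value that appears in both, track the longest common increasing run ending there.
The best achievable length is 3; one witness is 2, 3, 6 (A-positions 1,7,8, B-positions 2,5,8).

3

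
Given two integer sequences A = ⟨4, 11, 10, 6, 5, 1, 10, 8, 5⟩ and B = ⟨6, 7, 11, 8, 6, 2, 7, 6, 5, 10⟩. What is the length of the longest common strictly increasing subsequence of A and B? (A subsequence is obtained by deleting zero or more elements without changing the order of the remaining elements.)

2

A longest common strictly increasing subsequence is 6, 8 (length 2); it appears in order in both A and B, and no longer such subsequence exists.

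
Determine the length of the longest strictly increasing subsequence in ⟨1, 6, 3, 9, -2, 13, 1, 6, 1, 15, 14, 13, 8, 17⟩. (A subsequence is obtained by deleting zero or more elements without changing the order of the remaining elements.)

Scanning left to right, the best length ending at each element is: 1→1, 6→2, 3→2, 9→3, -2→1, 13→4, 1→2, 6→3, 1→2, 15→5, 14→5, 13→4, 8→4, 17→6.
So the longest increasing subsequence has length 6, e.g. 1, 6, 9, 13, 15, 17.

6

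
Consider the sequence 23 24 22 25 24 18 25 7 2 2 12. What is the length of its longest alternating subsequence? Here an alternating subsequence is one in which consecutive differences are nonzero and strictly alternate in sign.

Track the best alternating length ending on an up-step vs a down-step at each position: up/down = 1/1, 2/1, 1/3, 4/1, 4/5, 1/5, 6/1, 1/7, 1/7, 1/7, 8/7.
The maximum over both is 8; one such subsequence is 23, 24, 22, 25, 24, 25, 7, 12.

8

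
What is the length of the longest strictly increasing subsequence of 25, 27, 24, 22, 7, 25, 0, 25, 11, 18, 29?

4

Scanning left to right, the best length ending at each element is: 25→1, 27→2, 24→1, 22→1, 7→1, 25→2, 0→1, 25→2, 11→2, 18→3, 29→4.
So the longest increasing subsequence has length 4, e.g. 7, 11, 18, 29.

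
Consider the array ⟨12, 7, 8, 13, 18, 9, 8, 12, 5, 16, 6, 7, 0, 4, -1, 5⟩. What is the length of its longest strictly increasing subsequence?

Let dp[i] be the longest increasing subsequence ending at position i. Then dp = [1, 1, 2, 3, 4, 3, 2, 4, 1, 5, 2, 3, 1, 2, 1, 3].
The maximum is 5; one witness is 7, 8, 9, 12, 16 at positions 2,3,6,8,10.

5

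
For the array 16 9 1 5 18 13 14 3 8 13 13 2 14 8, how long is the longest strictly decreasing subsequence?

Scanning left to right, the best length ending at each element is: 16→1, 9→2, 1→3, 5→3, 18→1, 13→2, 14→2, 3→4, 8→3, 13→3, 13→3, 2→5, 14→2, 8→4.
So the longest decreasing subsequence has length 5, e.g. 16, 9, 5, 3, 2.

5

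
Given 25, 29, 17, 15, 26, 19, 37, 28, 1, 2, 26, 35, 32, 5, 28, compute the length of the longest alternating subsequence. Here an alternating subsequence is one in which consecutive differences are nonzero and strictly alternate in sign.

10

Track the best alternating length ending on an up-step vs a down-step at each position: up/down = 1/1, 2/1, 1/3, 1/3, 4/3, 4/5, 6/1, 6/7, 1/7, 8/7, 8/7, 8/7, 8/9, 8/9, 10/9.
The maximum over both is 10; one such subsequence is 25, 29, 17, 26, 19, 37, 1, 26, 5, 28.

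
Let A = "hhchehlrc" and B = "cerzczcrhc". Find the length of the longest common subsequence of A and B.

4

A longest common subsequence is cehc (length 4); the LCS DP confirms no longer common subsequence exists.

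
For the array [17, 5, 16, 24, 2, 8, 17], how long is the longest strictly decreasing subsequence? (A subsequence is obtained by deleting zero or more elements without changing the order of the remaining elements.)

Scanning left to right, the best length ending at each element is: 17→1, 5→2, 16→2, 24→1, 2→3, 8→3, 17→2.
So the longest decreasing subsequence has length 3, e.g. 17, 5, 2.

3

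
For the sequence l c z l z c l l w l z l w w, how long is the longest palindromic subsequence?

8

One longest palindromic subsequence is lzllllzl (positions 1,3,4,7,8,10,11,12); it reads the same forward and backward, and the interval DP gives dp[1][14] = 8.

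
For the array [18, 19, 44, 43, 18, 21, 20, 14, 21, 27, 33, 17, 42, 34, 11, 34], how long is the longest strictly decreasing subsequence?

Scanning left to right, the best length ending at each element is: 18→1, 19→1, 44→1, 43→2, 18→3, 21→3, 20→4, 14→5, 21→3, 27→3, 33→3, 17→5, 42→3, 34→4, 11→6, 34→4.
So the longest decreasing subsequence has length 6, e.g. 44, 43, 21, 20, 14, 11.

6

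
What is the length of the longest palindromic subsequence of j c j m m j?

One longest palindromic subsequence is jmmj (positions 1,4,5,6); it reads the same forward and backward, and the interval DP gives dp[1][6] = 4.

4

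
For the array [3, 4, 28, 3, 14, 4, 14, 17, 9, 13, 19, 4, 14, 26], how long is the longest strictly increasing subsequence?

6

One longest increasing subsequence is 3, 4, 14, 17, 19, 26 (positions 1,2,5,8,11,14), of length 6; no longer one exists.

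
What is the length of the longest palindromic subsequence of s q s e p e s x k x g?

5

Using dp[i][j] = 2 + dp[i+1][j−1] if the ends match, else max(dp[i+1][j], dp[i][j−1]):
dp[1][11] = 5. A witness is sepes at positions 3,4,5,6,7.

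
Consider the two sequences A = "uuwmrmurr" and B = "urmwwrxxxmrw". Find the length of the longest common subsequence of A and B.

5

A longest common subsequence is uwrmr (length 5); the LCS DP confirms no longer common subsequence exists.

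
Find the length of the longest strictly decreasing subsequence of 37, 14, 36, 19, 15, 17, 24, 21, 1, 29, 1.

5

Let dp[i] be the longest decreasing subsequence ending at position i. Then dp = [1, 2, 2, 3, 4, 4, 3, 4, 5, 3, 5].
The maximum is 5; one witness is 37, 36, 19, 15, 1 at positions 1,3,4,5,9.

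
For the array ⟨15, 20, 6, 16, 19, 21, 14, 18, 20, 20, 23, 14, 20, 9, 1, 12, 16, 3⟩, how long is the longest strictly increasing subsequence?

5

Let dp[i] be the longest increasing subsequence ending at position i. Then dp = [1, 2, 1, 2, 3, 4, 2, 3, 4, 4, 5, 2, 4, 2, 1, 3, 4, 2].
The maximum is 5; one witness is 15, 16, 19, 21, 23 at positions 1,4,5,6,11.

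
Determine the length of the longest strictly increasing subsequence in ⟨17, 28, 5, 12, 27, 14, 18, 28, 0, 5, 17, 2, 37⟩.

6

Scanning left to right, the best length ending at each element is: 17→1, 28→2, 5→1, 12→2, 27→3, 14→3, 18→4, 28→5, 0→1, 5→2, 17→4, 2→2, 37→6.
So the longest increasing subsequence has length 6, e.g. 5, 12, 14, 18, 28, 37.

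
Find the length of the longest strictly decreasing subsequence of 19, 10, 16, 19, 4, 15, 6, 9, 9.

4

One longest decreasing subsequence is 19, 16, 15, 6 (positions 1,3,6,7), of length 4; no longer one exists.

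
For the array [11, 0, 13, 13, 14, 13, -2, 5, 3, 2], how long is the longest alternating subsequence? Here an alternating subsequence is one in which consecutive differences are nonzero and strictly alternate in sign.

Track the best alternating length ending on an up-step vs a down-step at each position: up/down = 1/1, 1/2, 3/1, 3/1, 3/1, 3/4, 1/4, 5/4, 5/6, 5/6.
The maximum over both is 6; one such subsequence is 11, 0, 13, -2, 5, 3.

6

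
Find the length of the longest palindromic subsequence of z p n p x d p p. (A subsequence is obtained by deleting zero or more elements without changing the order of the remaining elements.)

One longest palindromic subsequence is ppdpp (positions 2,4,6,7,8); it reads the same forward and backward, and the interval DP gives dp[1][8] = 5.

5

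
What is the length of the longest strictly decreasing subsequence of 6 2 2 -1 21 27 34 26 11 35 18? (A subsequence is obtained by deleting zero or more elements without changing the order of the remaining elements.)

3

Let dp[i] be the longest decreasing subsequence ending at position i. Then dp = [1, 2, 2, 3, 1, 1, 1, 2, 3, 1, 3].
The maximum is 3; one witness is 6, 2, -1 at positions 1,2,4.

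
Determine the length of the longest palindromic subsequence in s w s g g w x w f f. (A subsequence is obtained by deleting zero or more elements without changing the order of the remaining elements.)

Using dp[i][j] = 2 + dp[i+1][j−1] if the ends match, else max(dp[i+1][j], dp[i][j−1]):
dp[1][10] = 4. A witness is wggw at positions 2,4,5,8.

4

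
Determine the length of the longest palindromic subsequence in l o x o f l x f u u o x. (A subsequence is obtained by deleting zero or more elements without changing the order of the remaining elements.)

One longest palindromic subsequence is xofxfox (positions 3,4,5,7,8,11,12); it reads the same forward and backward, and the interval DP gives dp[1][12] = 7.

7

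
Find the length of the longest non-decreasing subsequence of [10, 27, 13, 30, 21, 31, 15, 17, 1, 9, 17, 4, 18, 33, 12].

Scanning left to right, the best length ending at each element is: 10→1, 27→2, 13→2, 30→3, 21→3, 31→4, 15→3, 17→4, 1→1, 9→2, 17→5, 4→2, 18→6, 33→7, 12→3.
So the longest non-decreasing subsequence has length 7, e.g. 10, 13, 15, 17, 17, 18, 33.

7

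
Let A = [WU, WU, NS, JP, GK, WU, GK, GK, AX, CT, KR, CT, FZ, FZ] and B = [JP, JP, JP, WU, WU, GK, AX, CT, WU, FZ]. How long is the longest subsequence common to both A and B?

Backtracking the LCS table gives one alignment: WU (A2,B4) → WU (A6,B5) → GK (A8,B6) → AX (A9,B7) → CT (A10,B8) → FZ (A14,B10).
So the longest common subsequence has length 6.

6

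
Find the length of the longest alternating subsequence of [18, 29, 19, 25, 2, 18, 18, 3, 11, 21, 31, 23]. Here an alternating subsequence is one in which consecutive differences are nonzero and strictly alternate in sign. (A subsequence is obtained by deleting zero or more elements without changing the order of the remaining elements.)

9

Track the best alternating length ending on an up-step vs a down-step at each position: up/down = 1/1, 2/1, 2/3, 4/3, 1/5, 6/5, 6/5, 6/7, 8/7, 8/5, 8/1, 8/9.
The maximum over both is 9; one such subsequence is 18, 29, 19, 25, 2, 18, 3, 31, 23.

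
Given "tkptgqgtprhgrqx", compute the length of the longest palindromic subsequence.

One longest palindromic subsequence is ptgqgtp (positions 3,4,5,6,7,8,9); it reads the same forward and backward, and the interval DP gives dp[1][15] = 7.

7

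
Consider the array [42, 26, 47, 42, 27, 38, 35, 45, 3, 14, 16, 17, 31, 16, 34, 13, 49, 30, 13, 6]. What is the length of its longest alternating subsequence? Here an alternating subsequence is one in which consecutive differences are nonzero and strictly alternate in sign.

14

Track the best alternating length ending on an up-step vs a down-step at each position: up/down = 1/1, 1/2, 3/1, 3/4, 3/4, 5/4, 5/6, 7/4, 1/8, 9/8, 9/8, 9/8, 9/8, 9/10, 11/8, 9/12, 13/1, 13/14, 9/14, 9/14.
The maximum over both is 14; one such subsequence is 42, 26, 47, 27, 38, 35, 45, 3, 17, 16, 34, 13, 49, 30.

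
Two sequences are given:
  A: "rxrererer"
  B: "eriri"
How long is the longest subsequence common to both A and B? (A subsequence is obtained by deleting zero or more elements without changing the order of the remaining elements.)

3

Backtracking the LCS table gives one alignment: e (A4,B1) → r (A5,B2) → r (A7,B4).
So the longest common subsequence has length 3.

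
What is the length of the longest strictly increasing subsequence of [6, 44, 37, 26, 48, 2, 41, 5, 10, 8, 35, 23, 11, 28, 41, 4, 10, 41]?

6

Let dp[i] be the longest increasing subsequence ending at position i. Then dp = [1, 2, 2, 2, 3, 1, 3, 2, 3, 3, 4, 4, 4, 5, 6, 2, 4, 6].
The maximum is 6; one witness is 2, 5, 10, 23, 28, 41 at positions 6,8,9,12,14,15.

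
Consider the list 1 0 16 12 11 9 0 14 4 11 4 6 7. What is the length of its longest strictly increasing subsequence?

Let dp[i] be the longest increasing subsequence ending at position i. Then dp = [1, 1, 2, 2, 2, 2, 1, 3, 2, 3, 2, 3, 4].
The maximum is 4; one witness is 1, 4, 6, 7 at positions 1,9,12,13.

4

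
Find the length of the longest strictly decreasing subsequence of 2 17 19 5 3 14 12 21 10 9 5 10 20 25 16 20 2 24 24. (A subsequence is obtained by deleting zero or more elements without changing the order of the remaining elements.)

7

One longest decreasing subsequence is 17, 14, 12, 10, 9, 5, 2 (positions 2,6,7,9,10,11,17), of length 7; no longer one exists.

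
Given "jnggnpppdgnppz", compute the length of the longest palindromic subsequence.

One longest palindromic subsequence is ngpppgn (positions 2,3,6,7,8,10,11); it reads the same forward and backward, and the interval DP gives dp[1][14] = 7.

7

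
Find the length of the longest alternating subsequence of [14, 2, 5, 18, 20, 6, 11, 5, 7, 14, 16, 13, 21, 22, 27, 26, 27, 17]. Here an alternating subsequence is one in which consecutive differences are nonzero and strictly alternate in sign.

12

A longest alternating subsequence is 14, 2, 18, 6, 11, 5, 14, 13, 27, 26, 27, 17 (positions 1,2,4,6,7,8,10,12,15,16,17,18); its 11 consecutive differences strictly alternate in sign, and length 12 is optimal.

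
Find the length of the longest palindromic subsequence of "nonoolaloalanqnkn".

One longest palindromic subsequence is nnalalann (positions 1,3,7,8,10,11,12,15,17); it reads the same forward and backward, and the interval DP gives dp[1][17] = 9.

9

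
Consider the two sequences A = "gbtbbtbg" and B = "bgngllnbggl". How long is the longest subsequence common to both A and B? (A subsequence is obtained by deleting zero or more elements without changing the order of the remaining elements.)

A longest common subsequence is gbg (length 3); the LCS DP confirms no longer common subsequence exists.

3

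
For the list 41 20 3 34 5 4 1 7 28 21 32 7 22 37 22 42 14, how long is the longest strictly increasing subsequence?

One longest increasing subsequence is 3, 5, 7, 28, 32, 37, 42 (positions 3,5,8,9,11,14,16), of length 7; no longer one exists.

7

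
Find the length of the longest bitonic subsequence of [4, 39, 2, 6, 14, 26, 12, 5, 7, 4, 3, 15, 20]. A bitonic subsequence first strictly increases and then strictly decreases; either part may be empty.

One longest bitonic subsequence is 4, 6, 14, 26, 12, 7, 4, 3 (positions 1,4,5,6,7,9,10,11): it rises to 26 then falls. Length 8 is optimal.

8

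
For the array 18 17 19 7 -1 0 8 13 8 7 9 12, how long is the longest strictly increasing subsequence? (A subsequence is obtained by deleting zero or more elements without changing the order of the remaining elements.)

Let dp[i] be the longest increasing subsequence ending at position i. Then dp = [1, 1, 2, 1, 1, 2, 3, 4, 3, 3, 4, 5].
The maximum is 5; one witness is -1, 0, 8, 9, 12 at positions 5,6,7,11,12.

5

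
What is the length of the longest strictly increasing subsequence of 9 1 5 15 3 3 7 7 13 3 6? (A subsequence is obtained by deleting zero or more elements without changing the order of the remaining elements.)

4

Let dp[i] be the longest increasing subsequence ending at position i. Then dp = [1, 1, 2, 3, 2, 2, 3, 3, 4, 2, 3].
The maximum is 4; one witness is 1, 5, 7, 13 at positions 2,3,7,9.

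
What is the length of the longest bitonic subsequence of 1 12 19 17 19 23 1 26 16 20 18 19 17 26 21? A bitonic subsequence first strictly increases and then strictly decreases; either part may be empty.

Let inc[i] be the LIS ending at i and dec[i] the longest strictly decreasing subsequence starting at i. inc = [1, 2, 3, 3, 4, 5, 1, 6, 3, 5, 4, 5, 4, 6, 6], dec = [1, 2, 3, 2, 3, 4, 1, 4, 1, 3, 2, 2, 1, 2, 1].
max_i inc[i]+dec[i]−1 = 9, with one witness 1, 12, 17, 19, 23, 26, 20, 19, 17.

9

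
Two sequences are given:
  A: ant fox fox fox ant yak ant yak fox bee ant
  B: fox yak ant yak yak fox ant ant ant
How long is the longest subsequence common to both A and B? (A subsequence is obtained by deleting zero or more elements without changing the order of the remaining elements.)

Backtracking the LCS table gives one alignment: fox (A2,B1) → ant (A5,B3) → yak (A6,B4) → yak (A8,B5) → fox (A9,B6) → ant (A11,B9).
So the longest common subsequence has length 6.

6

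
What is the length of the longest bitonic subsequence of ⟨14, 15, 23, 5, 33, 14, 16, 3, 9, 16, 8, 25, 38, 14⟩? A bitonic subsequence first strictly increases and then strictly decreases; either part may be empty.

7

Let inc[i] be the LIS ending at i and dec[i] the longest strictly decreasing subsequence starting at i. inc = [1, 2, 3, 1, 4, 2, 3, 1, 2, 3, 2, 4, 5, 3], dec = [3, 4, 4, 2, 4, 3, 3, 1, 2, 2, 1, 2, 2, 1].
max_i inc[i]+dec[i]−1 = 7, with one witness 14, 15, 23, 33, 16, 9, 8.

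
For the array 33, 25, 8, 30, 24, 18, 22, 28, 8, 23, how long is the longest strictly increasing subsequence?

4

Scanning left to right, the best length ending at each element is: 33→1, 25→1, 8→1, 30→2, 24→2, 18→2, 22→3, 28→4, 8→1, 23→4.
So the longest increasing subsequence has length 4, e.g. 8, 18, 22, 28.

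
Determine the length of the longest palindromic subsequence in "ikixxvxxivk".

9

Using dp[i][j] = 2 + dp[i+1][j−1] if the ends match, else max(dp[i+1][j], dp[i][j−1]):
dp[1][11] = 9. A witness is kixxvxxik at positions 2,3,4,5,6,7,8,9,11.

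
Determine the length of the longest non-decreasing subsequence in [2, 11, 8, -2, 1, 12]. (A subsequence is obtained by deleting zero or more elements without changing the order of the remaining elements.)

Scanning left to right, the best length ending at each element is: 2→1, 11→2, 8→2, -2→1, 1→2, 12→3.
So the longest non-decreasing subsequence has length 3, e.g. 2, 11, 12.

3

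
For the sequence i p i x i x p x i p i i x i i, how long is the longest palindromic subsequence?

Using dp[i][j] = 2 + dp[i+1][j−1] if the ends match, else max(dp[i+1][j], dp[i][j−1]):
dp[1][15] = 11. A witness is iixiipiixii at positions 1,3,4,5,9,10,11,12,13,14,15.

11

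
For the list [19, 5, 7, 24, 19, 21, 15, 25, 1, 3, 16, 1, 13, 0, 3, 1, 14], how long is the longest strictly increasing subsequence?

One longest increasing subsequence is 5, 7, 19, 21, 25 (positions 2,3,5,6,8), of length 5; no longer one exists.

5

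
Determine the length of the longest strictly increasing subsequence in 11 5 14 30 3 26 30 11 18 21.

4

Let dp[i] be the longest increasing subsequence ending at position i. Then dp = [1, 1, 2, 3, 1, 3, 4, 2, 3, 4].
The maximum is 4; one witness is 11, 14, 26, 30 at positions 1,3,6,7.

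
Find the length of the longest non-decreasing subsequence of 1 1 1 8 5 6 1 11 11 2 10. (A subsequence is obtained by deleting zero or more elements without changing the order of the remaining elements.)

Scanning left to right, the best length ending at each element is: 1→1, 1→2, 1→3, 8→4, 5→4, 6→5, 1→4, 11→6, 11→7, 2→5, 10→6.
So the longest non-decreasing subsequence has length 7, e.g. 1, 1, 1, 5, 6, 11, 11.

7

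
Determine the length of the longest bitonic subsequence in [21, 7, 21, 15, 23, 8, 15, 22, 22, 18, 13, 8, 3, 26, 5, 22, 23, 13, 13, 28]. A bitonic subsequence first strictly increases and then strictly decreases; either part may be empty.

One longest bitonic subsequence is 7, 21, 23, 22, 18, 13, 8, 5 (positions 2,3,5,9,10,11,12,15): it rises to 23 then falls. Length 8 is optimal.

8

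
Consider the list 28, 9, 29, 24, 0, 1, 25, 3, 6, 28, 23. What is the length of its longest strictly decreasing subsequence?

Let dp[i] be the longest decreasing subsequence ending at position i. Then dp = [1, 2, 1, 2, 3, 3, 2, 3, 3, 2, 3].
The maximum is 3; one witness is 28, 9, 0 at positions 1,2,5.

3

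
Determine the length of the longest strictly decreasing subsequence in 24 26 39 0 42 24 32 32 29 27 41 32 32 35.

4

Let dp[i] be the longest decreasing subsequence ending at position i. Then dp = [1, 1, 1, 2, 1, 2, 2, 2, 3, 4, 2, 3, 3, 3].
The maximum is 4; one witness is 39, 32, 29, 27 at positions 3,7,9,10.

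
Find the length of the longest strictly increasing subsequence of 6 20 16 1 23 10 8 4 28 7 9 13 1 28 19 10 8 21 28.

Let dp[i] be the longest increasing subsequence ending at position i. Then dp = [1, 2, 2, 1, 3, 2, 2, 2, 4, 3, 4, 5, 1, 6, 6, 5, 4, 7, 8].
The maximum is 8; one witness is 1, 4, 7, 9, 13, 19, 21, 28 at positions 4,8,10,11,12,15,18,19.

8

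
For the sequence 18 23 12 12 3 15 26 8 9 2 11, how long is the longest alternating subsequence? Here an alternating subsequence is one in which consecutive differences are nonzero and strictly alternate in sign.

8

Track the best alternating length ending on an up-step vs a down-step at each position: up/down = 1/1, 2/1, 1/3, 1/3, 1/3, 4/3, 4/1, 4/5, 6/5, 1/7, 8/5.
The maximum over both is 8; one such subsequence is 18, 23, 12, 15, 8, 9, 2, 11.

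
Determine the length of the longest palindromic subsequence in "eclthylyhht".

One longest palindromic subsequence is thylyht (positions 4,5,6,7,8,10,11); it reads the same forward and backward, and the interval DP gives dp[1][11] = 7.

7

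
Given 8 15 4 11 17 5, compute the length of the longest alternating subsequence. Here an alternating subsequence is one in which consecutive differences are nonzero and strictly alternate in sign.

5

Track the best alternating length ending on an up-step vs a down-step at each position: up/down = 1/1, 2/1, 1/3, 4/3, 4/1, 4/5.
The maximum over both is 5; one such subsequence is 8, 15, 4, 11, 5.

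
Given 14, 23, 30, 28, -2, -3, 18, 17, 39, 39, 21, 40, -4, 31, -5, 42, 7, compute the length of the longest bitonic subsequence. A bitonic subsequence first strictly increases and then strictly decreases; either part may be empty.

One longest bitonic subsequence is 14, 23, 30, 28, 18, 17, -4, -5 (positions 1,2,3,4,7,8,13,15): it rises to 30 then falls. Length 8 is optimal.

8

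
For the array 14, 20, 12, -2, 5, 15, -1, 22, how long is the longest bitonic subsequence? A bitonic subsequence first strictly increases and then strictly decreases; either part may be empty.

5

One longest bitonic subsequence is 14, 20, 12, 5, -1 (positions 1,2,3,5,7): it rises to 20 then falls. Length 5 is optimal.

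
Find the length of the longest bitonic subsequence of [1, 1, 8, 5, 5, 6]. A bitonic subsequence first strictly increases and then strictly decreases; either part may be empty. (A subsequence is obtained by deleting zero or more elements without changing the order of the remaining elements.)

Let inc[i] be the LIS ending at i and dec[i] the longest strictly decreasing subsequence starting at i. inc = [1, 1, 2, 2, 2, 3], dec = [1, 1, 2, 1, 1, 1].
max_i inc[i]+dec[i]−1 = 3, with one witness 1, 8, 6.

3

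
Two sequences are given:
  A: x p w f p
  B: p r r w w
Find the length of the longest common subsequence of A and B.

2

A longest common subsequence is pw (length 2); the LCS DP confirms no longer common subsequence exists.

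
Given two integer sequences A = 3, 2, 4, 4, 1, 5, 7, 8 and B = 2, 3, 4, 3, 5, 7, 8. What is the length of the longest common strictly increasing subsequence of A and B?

A longest common strictly increasing subsequence is 2, 4, 5, 7, 8 (length 5); it appears in order in both A and B, and no longer such subsequence exists.

5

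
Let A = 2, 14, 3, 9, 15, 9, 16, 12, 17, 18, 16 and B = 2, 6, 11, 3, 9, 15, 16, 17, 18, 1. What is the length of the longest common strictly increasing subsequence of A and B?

For each value that appears in both, track the longest common increasing run ending there.
The best achievable length is 7; one witness is 2, 3, 9, 15, 16, 17, 18 (A-positions 1,3,4,5,7,9,10, B-positions 1,4,5,6,7,8,9).

7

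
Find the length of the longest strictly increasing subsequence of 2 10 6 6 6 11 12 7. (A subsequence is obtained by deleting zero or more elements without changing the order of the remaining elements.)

4

Let dp[i] be the longest increasing subsequence ending at position i. Then dp = [1, 2, 2, 2, 2, 3, 4, 3].
The maximum is 4; one witness is 2, 10, 11, 12 at positions 1,2,6,7.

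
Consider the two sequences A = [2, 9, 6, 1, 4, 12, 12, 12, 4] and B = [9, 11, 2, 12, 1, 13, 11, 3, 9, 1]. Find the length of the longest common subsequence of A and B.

3

Backtracking the LCS table gives one alignment: 2 (A1,B3) → 9 (A2,B9) → 1 (A4,B10).
So the longest common subsequence has length 3.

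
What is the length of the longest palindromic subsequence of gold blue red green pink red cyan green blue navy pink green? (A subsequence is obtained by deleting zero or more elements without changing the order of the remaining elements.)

One longest palindromic subsequence is green pink navy pink green (positions 4,5,10,11,12); it reads the same forward and backward, and the interval DP gives dp[1][12] = 5.

5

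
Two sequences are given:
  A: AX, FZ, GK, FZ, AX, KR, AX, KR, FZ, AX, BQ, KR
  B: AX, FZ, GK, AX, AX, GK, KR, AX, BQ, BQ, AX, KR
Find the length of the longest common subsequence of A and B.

9

A longest common subsequence is AX, FZ, GK, AX, AX, KR, AX, BQ, KR (length 9); the LCS DP confirms no longer common subsequence exists.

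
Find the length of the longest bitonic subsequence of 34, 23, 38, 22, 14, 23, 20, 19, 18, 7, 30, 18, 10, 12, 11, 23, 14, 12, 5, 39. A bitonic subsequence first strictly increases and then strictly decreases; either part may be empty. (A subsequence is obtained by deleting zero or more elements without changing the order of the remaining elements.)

Let inc[i] be the LIS ending at i and dec[i] the longest strictly decreasing subsequence starting at i. inc = [1, 1, 2, 1, 1, 2, 2, 2, 2, 1, 3, 2, 2, 3, 3, 4, 4, 4, 1, 5], dec = [9, 8, 8, 7, 4, 7, 6, 5, 4, 2, 5, 4, 2, 3, 2, 4, 3, 2, 1, 1].
max_i inc[i]+dec[i]−1 = 9, with one witness 34, 23, 22, 20, 19, 18, 14, 12, 5.

9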